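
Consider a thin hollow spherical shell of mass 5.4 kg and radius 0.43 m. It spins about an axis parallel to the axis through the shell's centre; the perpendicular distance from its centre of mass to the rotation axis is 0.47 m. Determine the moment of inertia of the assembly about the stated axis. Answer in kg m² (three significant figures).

1.86

I_cm = (2/3)MR² = (2/3)(5.4)(0.43)² = 0.66564 kg m²; centre at d = 0.47 m, so the parallel axis theorem gives I = 0.66564 + (5.4)(0.47)² = 1.8585 kg m².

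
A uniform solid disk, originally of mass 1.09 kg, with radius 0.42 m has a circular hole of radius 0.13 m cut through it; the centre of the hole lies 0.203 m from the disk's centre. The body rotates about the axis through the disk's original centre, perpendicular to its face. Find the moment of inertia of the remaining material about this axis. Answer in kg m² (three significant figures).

0.0910

Unpierced body about its centre: I₀ = (1/2)MR² = (1/2)(1.09)(0.42)² = 0.096138 kg m².
The removed disk has mass m = M·(r/R)² = (1.09)(0.13/0.42)² = 0.10443 kg (same uniform areal density).
Its moment of inertia about the rotation axis (parallel-axis theorem): I_hole = (1/2)mr² + md² = (1/2)(0.10443)(0.13)² + (0.10443)(0.203)² = 0.0051858 kg m².
Treating the hole as negative mass, I = I₀ − I_hole = 0.096138 − 0.0051858 = 0.090952 kg m².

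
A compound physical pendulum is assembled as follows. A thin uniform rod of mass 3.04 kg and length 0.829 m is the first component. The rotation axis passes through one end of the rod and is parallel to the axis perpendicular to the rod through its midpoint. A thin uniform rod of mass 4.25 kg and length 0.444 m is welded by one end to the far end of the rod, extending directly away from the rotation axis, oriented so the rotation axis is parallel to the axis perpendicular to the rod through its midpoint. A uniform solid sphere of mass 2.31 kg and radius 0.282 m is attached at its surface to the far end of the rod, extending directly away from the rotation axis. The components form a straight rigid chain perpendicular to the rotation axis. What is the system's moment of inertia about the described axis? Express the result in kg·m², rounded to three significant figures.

Thin rod: I_cm = (1/12)ML² = (1/12)(3.04)(0.829)² = 0.1741 kg·m²; centre at d = 0.4145 m, so the parallel axis theorem gives I = 0.1741 + (3.04)(0.4145)² = 0.6964 kg·m².
Thin rod: I_cm = (1/12)ML² = (1/12)(4.25)(0.444)² = 0.069819 kg·m²; centre at d = 0.4145 + 0.4145 + 0.222 = 1.051 m, so the parallel axis theorem gives I = 0.069819 + (4.25)(1.051)² = 4.7644 kg·m².
Solid sphere: I_cm = (2/5)MR² = (2/5)(2.31)(0.282)² = 0.07348 kg·m²; centre at d = 0.4145 + 0.4145 + 0.222 + 0.222 + 0.282 = 1.555 m, so the parallel axis theorem gives I = 0.07348 + (2.31)(1.555)² = 5.6591 kg·m².
Total I = 0.6964 + 4.7644 + 5.6591 = 11.12 kg·m².

11.1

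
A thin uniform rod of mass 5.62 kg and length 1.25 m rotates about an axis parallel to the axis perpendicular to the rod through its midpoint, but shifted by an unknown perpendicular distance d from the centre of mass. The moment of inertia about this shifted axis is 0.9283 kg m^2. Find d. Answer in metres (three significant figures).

0.187

About the centre-of-mass axis, I_cm = (1/12)ML² = (1/12)(5.62)(1.25)² = 0.73177 kg m^2.
Parallel axis theorem: I = I_cm + Md², so Md² = 0.9283 − 0.73177 = 0.19653 kg m^2.
d = √(0.19653 / 5.62) = 0.187 m.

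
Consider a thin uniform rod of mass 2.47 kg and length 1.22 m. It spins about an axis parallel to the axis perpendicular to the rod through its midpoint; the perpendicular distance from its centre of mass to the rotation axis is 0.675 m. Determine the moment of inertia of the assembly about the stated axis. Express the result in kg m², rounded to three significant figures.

I_cm = (1/12)ML² = (1/12)(2.47)(1.22)² = 0.30636 kg m²; centre at d = 0.675 m, so the parallel axis theorem gives I = 0.30636 + (2.47)(0.675)² = 1.4318 kg m².

1.43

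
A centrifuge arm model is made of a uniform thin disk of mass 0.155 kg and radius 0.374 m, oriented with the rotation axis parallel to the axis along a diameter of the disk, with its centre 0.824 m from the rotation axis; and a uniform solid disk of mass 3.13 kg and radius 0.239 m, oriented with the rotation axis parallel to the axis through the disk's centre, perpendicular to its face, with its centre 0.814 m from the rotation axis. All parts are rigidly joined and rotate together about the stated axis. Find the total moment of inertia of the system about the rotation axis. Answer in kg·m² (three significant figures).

Thin disk: I_cm = (1/4)MR² = (1/4)(0.155)(0.374)² = 0.0054202 kg·m²; centre at d = 0.824 m, so the parallel axis theorem gives I = 0.0054202 + (0.155)(0.824)² = 0.11066 kg·m².
Solid disk: I_cm = (1/2)MR² = (1/2)(3.13)(0.239)² = 0.089394 kg·m²; centre at d = 0.814 m, so the parallel axis theorem gives I = 0.089394 + (3.13)(0.814)² = 2.1633 kg·m².
Total I = 0.11066 + 2.1633 = 2.274 kg·m².

2.27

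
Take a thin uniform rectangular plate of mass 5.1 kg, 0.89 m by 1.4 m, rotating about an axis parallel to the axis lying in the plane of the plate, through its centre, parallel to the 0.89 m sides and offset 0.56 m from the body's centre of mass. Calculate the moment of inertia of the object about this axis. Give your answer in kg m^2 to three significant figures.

2.43

I_cm = (1/12)Mb² = (1/12)(5.1)(1.4)² = 0.833 kg m^2; centre at d = 0.56 m, so the parallel axis theorem gives I = 0.833 + (5.1)(0.56)² = 2.4324 kg m^2.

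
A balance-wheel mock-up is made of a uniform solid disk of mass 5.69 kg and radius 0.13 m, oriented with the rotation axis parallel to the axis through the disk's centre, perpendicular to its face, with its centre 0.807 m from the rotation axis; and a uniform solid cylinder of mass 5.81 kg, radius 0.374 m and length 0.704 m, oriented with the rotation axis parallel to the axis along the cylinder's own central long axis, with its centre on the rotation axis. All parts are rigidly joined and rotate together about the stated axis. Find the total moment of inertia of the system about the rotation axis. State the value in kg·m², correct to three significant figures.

4.16

Solid disk: I_cm = (1/2)MR² = (1/2)(5.69)(0.13)² = 0.048081 kg·m²; centre at d = 0.807 m, so the parallel axis theorem gives I = 0.048081 + (5.69)(0.807)² = 3.7537 kg·m².
Solid cylinder: I_cm = (1/2)MR² = (1/2)(5.81)(0.374)² = 0.40634 kg·m²; axis through the centre, so I = 0.40634 kg·m².
Total I = 3.7537 + 0.40634 = 4.16 kg·m².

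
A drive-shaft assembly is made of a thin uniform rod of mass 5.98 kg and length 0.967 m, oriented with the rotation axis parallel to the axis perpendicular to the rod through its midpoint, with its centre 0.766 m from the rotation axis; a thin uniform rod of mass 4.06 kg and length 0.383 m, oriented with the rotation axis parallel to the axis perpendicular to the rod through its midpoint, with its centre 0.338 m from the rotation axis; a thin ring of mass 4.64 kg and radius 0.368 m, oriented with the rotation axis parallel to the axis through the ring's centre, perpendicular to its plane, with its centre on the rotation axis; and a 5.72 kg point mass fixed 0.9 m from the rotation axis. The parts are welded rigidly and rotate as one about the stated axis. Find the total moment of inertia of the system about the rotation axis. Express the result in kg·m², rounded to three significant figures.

9.75

Thin rod: I_cm = (1/12)ML² = (1/12)(5.98)(0.967)² = 0.46599 kg·m²; centre at d = 0.766 m, so I = I_cm + Md² gives I = 0.46599 + (5.98)(0.766)² = 3.9748 kg·m².
Thin rod: I_cm = (1/12)ML² = (1/12)(4.06)(0.383)² = 0.04963 kg·m²; centre at d = 0.338 m, so I = I_cm + Md² gives I = 0.04963 + (4.06)(0.338)² = 0.51346 kg·m².
Thin ring: I_cm = MR² = (4.64)(0.368)² = 0.62837 kg·m²; axis through the centre, so I = 0.62837 kg·m².
Point mass: I_cm = 0; centre at d = 0.9 m, so I = I_cm + Md² gives I = 0 + (5.72)(0.9)² = 4.6332 kg·m².
Total I = 3.9748 + 0.51346 + 0.62837 + 4.6332 = 9.7498 kg·m².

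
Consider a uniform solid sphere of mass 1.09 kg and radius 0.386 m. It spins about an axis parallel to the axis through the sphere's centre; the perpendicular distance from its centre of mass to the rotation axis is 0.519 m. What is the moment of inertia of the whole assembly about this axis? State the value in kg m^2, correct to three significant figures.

I_cm = (2/5)MR² = (2/5)(1.09)(0.386)² = 0.064962 kg m^2; centre at d = 0.519 m, so the parallel axis theorem gives I = 0.064962 + (1.09)(0.519)² = 0.35857 kg m^2.

0.359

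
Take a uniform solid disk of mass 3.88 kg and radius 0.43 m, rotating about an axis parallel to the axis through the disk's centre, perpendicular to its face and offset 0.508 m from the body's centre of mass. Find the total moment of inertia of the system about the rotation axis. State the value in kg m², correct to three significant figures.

I_cm = (1/2)MR² = (1/2)(3.88)(0.43)² = 0.35871 kg m²; centre at d = 0.508 m, so I = I_cm + Md² gives I = 0.35871 + (3.88)(0.508)² = 1.36 kg m².

1.36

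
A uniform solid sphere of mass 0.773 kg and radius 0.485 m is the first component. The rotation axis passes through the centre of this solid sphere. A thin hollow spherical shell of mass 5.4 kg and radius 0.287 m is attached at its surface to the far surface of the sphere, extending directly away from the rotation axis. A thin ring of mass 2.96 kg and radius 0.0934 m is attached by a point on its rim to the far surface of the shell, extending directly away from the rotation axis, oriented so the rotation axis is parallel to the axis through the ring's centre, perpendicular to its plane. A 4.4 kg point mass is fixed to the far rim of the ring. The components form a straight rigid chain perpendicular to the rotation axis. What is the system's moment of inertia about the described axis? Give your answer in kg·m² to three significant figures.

Solid sphere: I_cm = (2/5)MR² = (2/5)(0.773)(0.485)² = 0.072732 kg·m²; axis through the centre, so I = 0.072732 kg·m².
Spherical shell: I_cm = (2/3)MR² = (2/3)(5.4)(0.287)² = 0.29653 kg·m²; centre at d = 0.485 + 0.287 = 0.772 m, so I = I_cm + Md² gives I = 0.29653 + (5.4)(0.772)² = 3.5148 kg·m².
Thin ring: I_cm = MR² = (2.96)(0.0934)² = 0.025822 kg·m²; centre at d = 0.485 + 0.287 + 0.287 + 0.0934 = 1.1524 m, so I = I_cm + Md² gives I = 0.025822 + (2.96)(1.1524)² = 3.9568 kg·m².
Point mass: I_cm = 0; centre at d = 0.485 + 0.287 + 0.287 + 0.0934 + 0.0934 = 1.2458 m, so I = I_cm + Md² gives I = 0 + (4.4)(1.2458)² = 6.8289 kg·m².
Total I = 0.072732 + 3.5148 + 3.9568 + 6.8289 = 14.373 kg·m².

14.4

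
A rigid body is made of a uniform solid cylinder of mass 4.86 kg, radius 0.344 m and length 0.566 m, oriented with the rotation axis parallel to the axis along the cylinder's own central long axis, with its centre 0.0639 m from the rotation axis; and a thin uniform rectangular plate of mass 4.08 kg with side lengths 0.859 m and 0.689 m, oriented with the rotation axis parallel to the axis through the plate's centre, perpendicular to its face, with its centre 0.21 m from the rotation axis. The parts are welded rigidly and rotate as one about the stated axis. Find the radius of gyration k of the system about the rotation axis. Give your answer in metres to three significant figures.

0.317

Solid cylinder: I_cm = (1/2)MR² = (1/2)(4.86)(0.344)² = 0.28756 kg m^2; centre at d = 0.0639 m, so the parallel axis theorem gives I = 0.28756 + (4.86)(0.0639)² = 0.3074 kg m^2.
Rectangular plate: I_cm = (1/12)M(a²+b²) = (1/12)(4.08)[(0.859)² + (0.689)²] = 0.41228 kg m^2; centre at d = 0.21 m, so the parallel axis theorem gives I = 0.41228 + (4.08)(0.21)² = 0.59221 kg m^2.
Total I = 0.89961 kg m^2; total mass M = 8.94 kg.
k = √(I/M) = √(0.89961/8.94) = 0.31722 m.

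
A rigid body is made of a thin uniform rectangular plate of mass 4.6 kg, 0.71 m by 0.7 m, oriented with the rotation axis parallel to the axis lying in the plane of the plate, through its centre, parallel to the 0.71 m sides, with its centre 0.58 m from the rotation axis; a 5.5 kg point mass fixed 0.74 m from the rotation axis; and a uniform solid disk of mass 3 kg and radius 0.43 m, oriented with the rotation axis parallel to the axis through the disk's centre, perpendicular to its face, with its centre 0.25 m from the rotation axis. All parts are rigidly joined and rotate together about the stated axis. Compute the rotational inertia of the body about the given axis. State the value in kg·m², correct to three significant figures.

5.21

Rectangular plate: I_cm = (1/12)Mb² = (1/12)(4.6)(0.7)² = 0.18783 kg·m²; centre at d = 0.58 m, so I = I_cm + Md² gives I = 0.18783 + (4.6)(0.58)² = 1.7353 kg·m².
Point mass: I_cm = 0; centre at d = 0.74 m, so I = I_cm + Md² gives I = 0 + (5.5)(0.74)² = 3.0118 kg·m².
Solid disk: I_cm = (1/2)MR² = (1/2)(3)(0.43)² = 0.27735 kg·m²; centre at d = 0.25 m, so I = I_cm + Md² gives I = 0.27735 + (3)(0.25)² = 0.46485 kg·m².
Total I = 1.7353 + 3.0118 + 0.46485 = 5.2119 kg·m².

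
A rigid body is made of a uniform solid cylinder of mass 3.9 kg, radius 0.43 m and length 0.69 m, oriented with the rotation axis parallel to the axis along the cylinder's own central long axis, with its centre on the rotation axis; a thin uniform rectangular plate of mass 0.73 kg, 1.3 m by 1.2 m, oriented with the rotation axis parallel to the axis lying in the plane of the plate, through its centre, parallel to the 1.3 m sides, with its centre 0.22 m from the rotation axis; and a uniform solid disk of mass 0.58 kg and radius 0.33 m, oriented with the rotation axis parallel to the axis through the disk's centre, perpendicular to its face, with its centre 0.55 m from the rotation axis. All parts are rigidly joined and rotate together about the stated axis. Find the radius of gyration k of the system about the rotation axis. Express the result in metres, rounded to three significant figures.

0.364

Solid cylinder: I_cm = (1/2)MR² = (1/2)(3.9)(0.43)² = 0.36055 kg m²; axis through the centre, so I = 0.36055 kg m².
Rectangular plate: I_cm = (1/12)Mb² = (1/12)(0.73)(1.2)² = 0.0876 kg m²; centre at d = 0.22 m, so I = I_cm + Md² gives I = 0.0876 + (0.73)(0.22)² = 0.12293 kg m².
Solid disk: I_cm = (1/2)MR² = (1/2)(0.58)(0.33)² = 0.031581 kg m²; centre at d = 0.55 m, so I = I_cm + Md² gives I = 0.031581 + (0.58)(0.55)² = 0.20703 kg m².
Total I = 0.69052 kg m²; total mass M = 5.21 kg.
k = √(I/M) = √(0.69052/5.21) = 0.36406 m.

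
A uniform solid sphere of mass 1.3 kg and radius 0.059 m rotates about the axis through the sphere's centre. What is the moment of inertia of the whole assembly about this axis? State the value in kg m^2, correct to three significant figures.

0.00181

I_cm = (2/5)MR² = (2/5)(1.3)(0.059)² = 0.0018101 kg m^2; axis through the centre, so I = 0.0018101 kg m^2.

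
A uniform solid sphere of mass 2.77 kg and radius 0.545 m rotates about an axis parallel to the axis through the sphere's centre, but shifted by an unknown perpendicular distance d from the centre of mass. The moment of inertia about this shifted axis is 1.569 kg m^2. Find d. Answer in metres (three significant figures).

About the centre-of-mass axis, I_cm = (2/5)MR² = (2/5)(2.77)(0.545)² = 0.3291 kg m^2.
Parallel axis theorem: I = I_cm + Md², so Md² = 1.569 − 0.3291 = 1.2399 kg m^2.
d = √(1.2399 / 2.77) = 0.66904 m.

0.669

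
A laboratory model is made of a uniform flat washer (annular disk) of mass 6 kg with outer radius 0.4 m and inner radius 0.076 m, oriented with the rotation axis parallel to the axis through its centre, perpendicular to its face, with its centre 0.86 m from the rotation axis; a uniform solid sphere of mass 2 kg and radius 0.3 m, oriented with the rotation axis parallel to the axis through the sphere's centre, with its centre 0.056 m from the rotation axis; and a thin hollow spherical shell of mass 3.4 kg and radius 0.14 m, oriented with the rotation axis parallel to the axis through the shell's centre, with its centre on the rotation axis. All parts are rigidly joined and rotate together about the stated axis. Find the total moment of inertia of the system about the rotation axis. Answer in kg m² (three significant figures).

Annular disk: I_cm = (1/2)M(R²+r²) = (1/2)(6)[(0.4)² + (0.076)²] = 0.49733 kg m²; centre at d = 0.86 m, so I = I_cm + Md² gives I = 0.49733 + (6)(0.86)² = 4.9349 kg m².
Solid sphere: I_cm = (2/5)MR² = (2/5)(2)(0.3)² = 0.072 kg m²; centre at d = 0.056 m, so I = I_cm + Md² gives I = 0.072 + (2)(0.056)² = 0.078272 kg m².
Spherical shell: I_cm = (2/3)MR² = (2/3)(3.4)(0.14)² = 0.044427 kg m²; axis through the centre, so I = 0.044427 kg m².
Total I = 4.9349 + 0.078272 + 0.044427 = 5.0576 kg m².

5.06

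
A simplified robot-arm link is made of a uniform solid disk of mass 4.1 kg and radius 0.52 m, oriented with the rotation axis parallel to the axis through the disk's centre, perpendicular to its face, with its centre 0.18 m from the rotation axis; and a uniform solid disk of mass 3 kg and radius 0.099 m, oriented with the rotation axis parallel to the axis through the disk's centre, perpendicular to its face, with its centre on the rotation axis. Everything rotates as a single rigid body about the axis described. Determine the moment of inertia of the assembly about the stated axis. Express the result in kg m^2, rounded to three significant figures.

Solid disk: I_cm = (1/2)MR² = (1/2)(4.1)(0.52)² = 0.55432 kg m^2; centre at d = 0.18 m, so the parallel axis theorem gives I = 0.55432 + (4.1)(0.18)² = 0.68716 kg m^2.
Solid disk: I_cm = (1/2)MR² = (1/2)(3)(0.099)² = 0.014702 kg m^2; axis through the centre, so I = 0.014702 kg m^2.
Total I = 0.68716 + 0.014702 = 0.70186 kg m^2.

0.702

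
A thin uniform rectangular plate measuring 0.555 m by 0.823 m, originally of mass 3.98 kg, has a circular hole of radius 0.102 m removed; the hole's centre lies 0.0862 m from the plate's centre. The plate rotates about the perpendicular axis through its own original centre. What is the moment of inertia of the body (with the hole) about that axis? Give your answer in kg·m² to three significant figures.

0.323

Unpierced body about its centre: I₀ = (1/12)M(a²+b²) = (1/12)(3.98)[(0.555)² + (0.823)²] = 0.32681 kg·m².
The removed disk has mass m = M·πr²/(ab) = (3.98)·π(0.102)²/(0.555·0.823) = 0.2848 kg (same uniform areal density).
Its moment of inertia about the rotation axis (parallel-axis theorem): I_hole = (1/2)mr² + md² = (1/2)(0.2848)(0.102)² + (0.2848)(0.0862)² = 0.0035977 kg·m².
Treating the hole as negative mass, I = I₀ − I_hole = 0.32681 − 0.0035977 = 0.32321 kg·m².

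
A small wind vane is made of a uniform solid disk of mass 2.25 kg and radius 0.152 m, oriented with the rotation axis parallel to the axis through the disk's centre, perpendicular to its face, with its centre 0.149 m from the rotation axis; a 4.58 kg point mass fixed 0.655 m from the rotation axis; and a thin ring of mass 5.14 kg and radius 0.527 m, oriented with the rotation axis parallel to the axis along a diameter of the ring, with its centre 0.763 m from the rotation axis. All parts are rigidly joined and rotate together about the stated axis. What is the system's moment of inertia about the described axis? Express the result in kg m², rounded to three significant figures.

Solid disk: I_cm = (1/2)MR² = (1/2)(2.25)(0.152)² = 0.025992 kg m²; centre at d = 0.149 m, so I = I_cm + Md² gives I = 0.025992 + (2.25)(0.149)² = 0.075944 kg m².
Point mass: I_cm = 0; centre at d = 0.655 m, so I = I_cm + Md² gives I = 0 + (4.58)(0.655)² = 1.9649 kg m².
Thin ring: I_cm = (1/2)MR² = (1/2)(5.14)(0.527)² = 0.71376 kg m²; centre at d = 0.763 m, so I = I_cm + Md² gives I = 0.71376 + (5.14)(0.763)² = 3.7061 kg m².
Total I = 0.075944 + 1.9649 + 3.7061 = 5.747 kg m².

5.75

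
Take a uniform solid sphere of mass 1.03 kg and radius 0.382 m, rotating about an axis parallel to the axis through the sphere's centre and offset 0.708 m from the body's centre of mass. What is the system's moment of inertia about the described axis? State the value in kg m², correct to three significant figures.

I_cm = (2/5)MR² = (2/5)(1.03)(0.382)² = 0.060121 kg m²; centre at d = 0.708 m, so the parallel axis theorem gives I = 0.060121 + (1.03)(0.708)² = 0.57642 kg m².

0.576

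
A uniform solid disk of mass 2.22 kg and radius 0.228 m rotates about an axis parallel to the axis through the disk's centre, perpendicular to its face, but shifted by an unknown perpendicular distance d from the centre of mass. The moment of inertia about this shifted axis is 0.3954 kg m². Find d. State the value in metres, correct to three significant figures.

About the centre-of-mass axis, I_cm = (1/2)MR² = (1/2)(2.22)(0.228)² = 0.057702 kg m².
Parallel axis theorem: I = I_cm + Md², so Md² = 0.3954 − 0.057702 = 0.3377 kg m².
d = √(0.3377 / 2.22) = 0.39002 m.

0.390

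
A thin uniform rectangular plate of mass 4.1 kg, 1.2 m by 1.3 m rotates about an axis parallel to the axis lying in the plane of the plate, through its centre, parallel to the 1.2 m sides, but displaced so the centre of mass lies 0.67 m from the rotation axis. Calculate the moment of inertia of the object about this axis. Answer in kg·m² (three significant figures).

I_cm = (1/12)Mb² = (1/12)(4.1)(1.3)² = 0.57742 kg·m²; centre at d = 0.67 m, so the parallel axis theorem gives I = 0.57742 + (4.1)(0.67)² = 2.4179 kg·m².

2.42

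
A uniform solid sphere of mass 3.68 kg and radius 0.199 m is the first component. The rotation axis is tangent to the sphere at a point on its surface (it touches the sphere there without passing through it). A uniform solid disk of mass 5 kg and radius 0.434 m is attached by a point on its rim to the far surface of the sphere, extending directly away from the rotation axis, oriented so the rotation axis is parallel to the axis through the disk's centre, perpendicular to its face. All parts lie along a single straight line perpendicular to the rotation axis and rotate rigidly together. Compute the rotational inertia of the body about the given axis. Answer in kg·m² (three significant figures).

4.14

Solid sphere: I_cm = (2/5)MR² = (2/5)(3.68)(0.199)² = 0.058293 kg·m²; centre at d = 0.199 m, so the parallel axis theorem gives I = 0.058293 + (3.68)(0.199)² = 0.20402 kg·m².
Solid disk: I_cm = (1/2)MR² = (1/2)(5)(0.434)² = 0.47089 kg·m²; centre at d = 0.199 + 0.199 + 0.434 = 0.832 m, so the parallel axis theorem gives I = 0.47089 + (5)(0.832)² = 3.932 kg·m².
Total I = 0.20402 + 3.932 = 4.136 kg·m².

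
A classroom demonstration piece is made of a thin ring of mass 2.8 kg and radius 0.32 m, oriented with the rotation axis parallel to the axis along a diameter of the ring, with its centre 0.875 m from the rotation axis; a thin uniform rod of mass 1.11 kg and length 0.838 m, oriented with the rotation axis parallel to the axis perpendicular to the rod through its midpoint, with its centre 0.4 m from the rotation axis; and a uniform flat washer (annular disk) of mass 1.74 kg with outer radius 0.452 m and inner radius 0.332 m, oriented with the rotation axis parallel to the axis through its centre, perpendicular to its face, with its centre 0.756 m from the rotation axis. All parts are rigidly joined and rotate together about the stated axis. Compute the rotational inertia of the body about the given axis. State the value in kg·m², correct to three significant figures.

3.80

Thin ring: I_cm = (1/2)MR² = (1/2)(2.8)(0.32)² = 0.14336 kg·m²; centre at d = 0.875 m, so the parallel axis theorem gives I = 0.14336 + (2.8)(0.875)² = 2.2871 kg·m².
Thin rod: I_cm = (1/12)ML² = (1/12)(1.11)(0.838)² = 0.064958 kg·m²; centre at d = 0.4 m, so the parallel axis theorem gives I = 0.064958 + (1.11)(0.4)² = 0.24256 kg·m².
Annular disk: I_cm = (1/2)M(R²+r²) = (1/2)(1.74)[(0.452)² + (0.332)²] = 0.27364 kg·m²; centre at d = 0.756 m, so the parallel axis theorem gives I = 0.27364 + (1.74)(0.756)² = 1.2681 kg·m².
Total I = 2.2871 + 0.24256 + 1.2681 = 3.7978 kg·m².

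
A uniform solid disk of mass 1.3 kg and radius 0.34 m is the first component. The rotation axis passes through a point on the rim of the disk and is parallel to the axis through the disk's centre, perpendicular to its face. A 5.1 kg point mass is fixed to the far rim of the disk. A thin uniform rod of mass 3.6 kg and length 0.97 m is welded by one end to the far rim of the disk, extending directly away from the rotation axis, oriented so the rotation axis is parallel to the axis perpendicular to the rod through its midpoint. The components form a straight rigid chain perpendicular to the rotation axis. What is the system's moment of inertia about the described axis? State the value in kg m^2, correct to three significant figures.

7.75

Solid disk: I_cm = (1/2)MR² = (1/2)(1.3)(0.34)² = 0.07514 kg m^2; centre at d = 0.34 m, so the parallel axis theorem gives I = 0.07514 + (1.3)(0.34)² = 0.22542 kg m^2.
Point mass: I_cm = 0; centre at d = 0.34 + 0.34 = 0.68 m, so the parallel axis theorem gives I = 0 + (5.1)(0.68)² = 2.3582 kg m^2.
Thin rod: I_cm = (1/12)ML² = (1/12)(3.6)(0.97)² = 0.28227 kg m^2; centre at d = 0.34 + 0.34 + 0.485 = 1.165 m, so the parallel axis theorem gives I = 0.28227 + (3.6)(1.165)² = 5.1683 kg m^2.
Total I = 0.22542 + 2.3582 + 5.1683 = 7.7519 kg m^2.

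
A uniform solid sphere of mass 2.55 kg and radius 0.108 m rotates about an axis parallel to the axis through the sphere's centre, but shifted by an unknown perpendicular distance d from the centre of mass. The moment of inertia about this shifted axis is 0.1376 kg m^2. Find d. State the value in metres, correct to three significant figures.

About the centre-of-mass axis, I_cm = (2/5)MR² = (2/5)(2.55)(0.108)² = 0.011897 kg m^2.
Parallel axis theorem: I = I_cm + Md², so Md² = 0.1376 − 0.011897 = 0.1257 kg m^2.
d = √(0.1257 / 2.55) = 0.22203 m.

0.222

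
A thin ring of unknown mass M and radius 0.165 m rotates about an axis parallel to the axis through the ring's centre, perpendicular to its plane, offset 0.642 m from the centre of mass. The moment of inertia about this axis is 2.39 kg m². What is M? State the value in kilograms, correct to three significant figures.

I = I_cm + Md² = MR² + Md² = M·[1·(0.165)² + (0.642)²] = M·0.43939.
So M = 2.39 / 0.43939 = 5.4394 kg.

5.44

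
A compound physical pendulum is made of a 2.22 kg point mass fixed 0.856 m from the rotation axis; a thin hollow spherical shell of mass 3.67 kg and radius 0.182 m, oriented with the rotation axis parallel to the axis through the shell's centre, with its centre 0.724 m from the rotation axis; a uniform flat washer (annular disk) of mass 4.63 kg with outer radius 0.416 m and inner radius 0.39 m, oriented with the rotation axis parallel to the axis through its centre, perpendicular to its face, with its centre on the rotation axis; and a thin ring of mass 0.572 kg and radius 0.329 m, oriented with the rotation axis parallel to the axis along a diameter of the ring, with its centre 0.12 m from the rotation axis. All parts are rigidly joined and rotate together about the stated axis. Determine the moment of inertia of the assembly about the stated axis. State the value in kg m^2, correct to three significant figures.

4.42

Point mass: I_cm = 0; centre at d = 0.856 m, so the parallel axis theorem gives I = 0 + (2.22)(0.856)² = 1.6267 kg m^2.
Spherical shell: I_cm = (2/3)MR² = (2/3)(3.67)(0.182)² = 0.081043 kg m^2; centre at d = 0.724 m, so the parallel axis theorem gives I = 0.081043 + (3.67)(0.724)² = 2.0048 kg m^2.
Annular disk: I_cm = (1/2)M(R²+r²) = (1/2)(4.63)[(0.416)² + (0.39)²] = 0.75274 kg m^2; axis through the centre, so I = 0.75274 kg m^2.
Thin ring: I_cm = (1/2)MR² = (1/2)(0.572)(0.329)² = 0.030957 kg m^2; centre at d = 0.12 m, so the parallel axis theorem gives I = 0.030957 + (0.572)(0.12)² = 0.039194 kg m^2.
Total I = 1.6267 + 2.0048 + 0.75274 + 0.039194 = 4.4234 kg m^2.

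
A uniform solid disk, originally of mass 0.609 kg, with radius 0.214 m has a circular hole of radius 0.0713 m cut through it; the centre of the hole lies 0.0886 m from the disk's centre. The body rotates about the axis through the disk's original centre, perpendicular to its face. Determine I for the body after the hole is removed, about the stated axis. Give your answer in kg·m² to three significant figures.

0.0132

Unpierced body about its centre: I₀ = (1/2)MR² = (1/2)(0.609)(0.214)² = 0.013945 kg·m².
The removed disk has mass m = M·(r/R)² = (0.609)(0.0713/0.214)² = 0.067603 kg (same uniform areal density).
Its moment of inertia about the rotation axis (parallel-axis theorem): I_hole = (1/2)mr² + md² = (1/2)(0.067603)(0.0713)² + (0.067603)(0.0886)² = 0.00070252 kg·m².
Treating the hole as negative mass, I = I₀ − I_hole = 0.013945 − 0.00070252 = 0.013242 kg·m².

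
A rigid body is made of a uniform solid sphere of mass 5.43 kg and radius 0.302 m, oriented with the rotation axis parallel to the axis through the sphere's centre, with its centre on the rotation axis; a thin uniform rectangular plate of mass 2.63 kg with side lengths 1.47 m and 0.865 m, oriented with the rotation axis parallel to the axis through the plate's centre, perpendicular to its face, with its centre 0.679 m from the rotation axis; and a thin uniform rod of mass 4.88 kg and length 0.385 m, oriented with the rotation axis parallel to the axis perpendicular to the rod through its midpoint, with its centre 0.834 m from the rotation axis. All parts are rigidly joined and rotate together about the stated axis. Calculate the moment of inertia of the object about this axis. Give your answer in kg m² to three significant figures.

5.50

Solid sphere: I_cm = (2/5)MR² = (2/5)(5.43)(0.302)² = 0.1981 kg m²; axis through the centre, so I = 0.1981 kg m².
Rectangular plate: I_cm = (1/12)M(a²+b²) = (1/12)(2.63)[(1.47)² + (0.865)²] = 0.63758 kg m²; centre at d = 0.679 m, so I = I_cm + Md² gives I = 0.63758 + (2.63)(0.679)² = 1.8501 kg m².
Thin rod: I_cm = (1/12)ML² = (1/12)(4.88)(0.385)² = 0.060278 kg m²; centre at d = 0.834 m, so I = I_cm + Md² gives I = 0.060278 + (4.88)(0.834)² = 3.4546 kg m².
Total I = 0.1981 + 1.8501 + 3.4546 = 5.5028 kg m².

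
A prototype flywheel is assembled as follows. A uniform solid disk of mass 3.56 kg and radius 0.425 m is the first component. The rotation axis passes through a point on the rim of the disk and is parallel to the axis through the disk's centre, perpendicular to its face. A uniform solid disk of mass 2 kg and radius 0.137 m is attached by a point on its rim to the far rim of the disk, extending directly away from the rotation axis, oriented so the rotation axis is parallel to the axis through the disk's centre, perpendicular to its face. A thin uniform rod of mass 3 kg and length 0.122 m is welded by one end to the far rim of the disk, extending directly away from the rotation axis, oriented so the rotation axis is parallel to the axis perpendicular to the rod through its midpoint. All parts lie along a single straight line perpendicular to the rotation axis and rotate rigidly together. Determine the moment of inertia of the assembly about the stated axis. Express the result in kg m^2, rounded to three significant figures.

7.15

Solid disk: I_cm = (1/2)MR² = (1/2)(3.56)(0.425)² = 0.32151 kg m^2; centre at d = 0.425 m, so I = I_cm + Md² gives I = 0.32151 + (3.56)(0.425)² = 0.96454 kg m^2.
Solid disk: I_cm = (1/2)MR² = (1/2)(2)(0.137)² = 0.018769 kg m^2; centre at d = 0.425 + 0.425 + 0.137 = 0.987 m, so I = I_cm + Md² gives I = 0.018769 + (2)(0.987)² = 1.9671 kg m^2.
Thin rod: I_cm = (1/12)ML² = (1/12)(3)(0.122)² = 0.003721 kg m^2; centre at d = 0.425 + 0.425 + 0.137 + 0.137 + 0.061 = 1.185 m, so I = I_cm + Md² gives I = 0.003721 + (3)(1.185)² = 4.2164 kg m^2.
Total I = 0.96454 + 1.9671 + 4.2164 = 7.148 kg m^2.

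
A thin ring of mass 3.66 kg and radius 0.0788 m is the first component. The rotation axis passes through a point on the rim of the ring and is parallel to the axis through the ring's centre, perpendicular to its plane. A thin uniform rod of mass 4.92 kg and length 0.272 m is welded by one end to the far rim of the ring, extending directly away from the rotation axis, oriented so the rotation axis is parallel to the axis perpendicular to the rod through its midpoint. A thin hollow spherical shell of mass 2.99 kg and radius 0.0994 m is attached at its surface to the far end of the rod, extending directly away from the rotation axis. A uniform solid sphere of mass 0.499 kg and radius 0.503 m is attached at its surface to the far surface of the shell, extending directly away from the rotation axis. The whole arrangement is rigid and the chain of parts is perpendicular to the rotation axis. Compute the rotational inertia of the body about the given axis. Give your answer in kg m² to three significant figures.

Thin ring: I_cm = MR² = (3.66)(0.0788)² = 0.022727 kg m²; centre at d = 0.0788 m, so the parallel axis theorem gives I = 0.022727 + (3.66)(0.0788)² = 0.045453 kg m².
Thin rod: I_cm = (1/12)ML² = (1/12)(4.92)(0.272)² = 0.030333 kg m²; centre at d = 0.0788 + 0.0788 + 0.136 = 0.2936 m, so the parallel axis theorem gives I = 0.030333 + (4.92)(0.2936)² = 0.45444 kg m².
Spherical shell: I_cm = (2/3)MR² = (2/3)(2.99)(0.0994)² = 0.019695 kg m²; centre at d = 0.0788 + 0.0788 + 0.136 + 0.136 + 0.0994 = 0.529 m, so the parallel axis theorem gives I = 0.019695 + (2.99)(0.529)² = 0.85642 kg m².
Solid sphere: I_cm = (2/5)MR² = (2/5)(0.499)(0.503)² = 0.050501 kg m²; centre at d = 0.0788 + 0.0788 + 0.136 + 0.136 + 0.0994 + 0.0994 + 0.503 = 1.1314 m, so the parallel axis theorem gives I = 0.050501 + (0.499)(1.1314)² = 0.68925 kg m².
Total I = 0.045453 + 0.45444 + 0.85642 + 0.68925 = 2.0456 kg m².

2.05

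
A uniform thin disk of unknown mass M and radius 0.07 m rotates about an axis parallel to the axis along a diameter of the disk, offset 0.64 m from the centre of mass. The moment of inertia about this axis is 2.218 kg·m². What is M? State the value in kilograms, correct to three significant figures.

I = I_cm + Md² = (1/4)MR² + Md² = M·[0.25·(0.07)² + (0.64)²] = M·0.41082.
So M = 2.218 / 0.41082 = 5.3989 kg.

5.40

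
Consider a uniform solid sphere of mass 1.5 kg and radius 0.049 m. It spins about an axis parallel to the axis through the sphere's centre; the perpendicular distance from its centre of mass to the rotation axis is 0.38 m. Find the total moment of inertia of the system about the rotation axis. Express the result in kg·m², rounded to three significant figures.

I_cm = (2/5)MR² = (2/5)(1.5)(0.049)² = 0.0014406 kg·m²; centre at d = 0.38 m, so the parallel axis theorem gives I = 0.0014406 + (1.5)(0.38)² = 0.21804 kg·m².

0.218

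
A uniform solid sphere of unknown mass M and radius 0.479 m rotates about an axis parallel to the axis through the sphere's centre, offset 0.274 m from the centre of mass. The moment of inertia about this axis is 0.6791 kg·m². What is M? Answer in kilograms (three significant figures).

4.07

I = I_cm + Md² = (2/5)MR² + Md² = M·[0.4·(0.479)² + (0.274)²] = M·0.16685.
So M = 0.6791 / 0.16685 = 4.0701 kg.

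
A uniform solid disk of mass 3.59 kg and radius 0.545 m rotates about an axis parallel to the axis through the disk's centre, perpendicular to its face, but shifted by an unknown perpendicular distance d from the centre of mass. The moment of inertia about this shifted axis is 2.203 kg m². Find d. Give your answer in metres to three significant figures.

About the centre-of-mass axis, I_cm = (1/2)MR² = (1/2)(3.59)(0.545)² = 0.53316 kg m².
Parallel axis theorem: I = I_cm + Md², so Md² = 2.203 − 0.53316 = 1.6698 kg m².
d = √(1.6698 / 3.59) = 0.68201 m.

0.682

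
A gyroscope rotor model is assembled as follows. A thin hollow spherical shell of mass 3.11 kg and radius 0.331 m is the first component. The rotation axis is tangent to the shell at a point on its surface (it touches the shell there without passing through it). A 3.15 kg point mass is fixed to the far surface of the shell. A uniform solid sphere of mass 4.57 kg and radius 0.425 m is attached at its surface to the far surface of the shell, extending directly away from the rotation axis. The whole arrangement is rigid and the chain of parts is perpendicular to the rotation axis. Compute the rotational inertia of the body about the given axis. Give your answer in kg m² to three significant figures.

7.68

Spherical shell: I_cm = (2/3)MR² = (2/3)(3.11)(0.331)² = 0.22716 kg m²; centre at d = 0.331 m, so the parallel axis theorem gives I = 0.22716 + (3.11)(0.331)² = 0.56789 kg m².
Point mass: I_cm = 0; centre at d = 0.331 + 0.331 = 0.662 m, so the parallel axis theorem gives I = 0 + (3.15)(0.662)² = 1.3805 kg m².
Solid sphere: I_cm = (2/5)MR² = (2/5)(4.57)(0.425)² = 0.33018 kg m²; centre at d = 0.331 + 0.331 + 0.425 = 1.087 m, so the parallel axis theorem gives I = 0.33018 + (4.57)(1.087)² = 5.73 kg m².
Total I = 0.56789 + 1.3805 + 5.73 = 7.6783 kg m².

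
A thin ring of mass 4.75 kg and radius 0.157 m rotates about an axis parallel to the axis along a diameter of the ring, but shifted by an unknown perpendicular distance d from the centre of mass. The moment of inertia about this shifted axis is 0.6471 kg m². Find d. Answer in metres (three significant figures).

About the centre-of-mass axis, I_cm = (1/2)MR² = (1/2)(4.75)(0.157)² = 0.058541 kg m².
Parallel axis theorem: I = I_cm + Md², so Md² = 0.6471 − 0.058541 = 0.58856 kg m².
d = √(0.58856 / 4.75) = 0.352 m.

0.352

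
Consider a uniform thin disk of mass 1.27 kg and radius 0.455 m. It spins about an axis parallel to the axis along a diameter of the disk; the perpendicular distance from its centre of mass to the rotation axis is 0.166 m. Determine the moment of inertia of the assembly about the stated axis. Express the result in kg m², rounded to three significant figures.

0.101

I_cm = (1/4)MR² = (1/4)(1.27)(0.455)² = 0.06573 kg m²; centre at d = 0.166 m, so the parallel axis theorem gives I = 0.06573 + (1.27)(0.166)² = 0.10073 kg m².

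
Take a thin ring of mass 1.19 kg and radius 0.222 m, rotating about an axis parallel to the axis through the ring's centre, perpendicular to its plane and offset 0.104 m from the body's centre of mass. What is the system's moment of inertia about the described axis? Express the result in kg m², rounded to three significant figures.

0.0715

I_cm = MR² = (1.19)(0.222)² = 0.058648 kg m²; centre at d = 0.104 m, so the parallel axis theorem gives I = 0.058648 + (1.19)(0.104)² = 0.071519 kg m².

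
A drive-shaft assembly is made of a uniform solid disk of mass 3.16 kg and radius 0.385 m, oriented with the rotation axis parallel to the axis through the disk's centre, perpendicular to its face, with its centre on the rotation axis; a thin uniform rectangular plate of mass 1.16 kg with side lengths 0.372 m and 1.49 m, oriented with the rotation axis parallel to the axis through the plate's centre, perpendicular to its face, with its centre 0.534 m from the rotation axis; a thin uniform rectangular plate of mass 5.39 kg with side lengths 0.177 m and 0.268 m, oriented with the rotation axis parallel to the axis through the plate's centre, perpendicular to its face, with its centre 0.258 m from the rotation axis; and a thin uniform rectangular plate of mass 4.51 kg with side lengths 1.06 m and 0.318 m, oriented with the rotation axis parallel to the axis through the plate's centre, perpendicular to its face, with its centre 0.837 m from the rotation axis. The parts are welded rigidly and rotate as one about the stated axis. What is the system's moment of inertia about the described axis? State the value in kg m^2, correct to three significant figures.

Solid disk: I_cm = (1/2)MR² = (1/2)(3.16)(0.385)² = 0.2342 kg m^2; axis through the centre, so I = 0.2342 kg m^2.
Rectangular plate: I_cm = (1/12)M(a²+b²) = (1/12)(1.16)[(0.372)² + (1.49)²] = 0.22799 kg m^2; centre at d = 0.534 m, so the parallel axis theorem gives I = 0.22799 + (1.16)(0.534)² = 0.55877 kg m^2.
Rectangular plate: I_cm = (1/12)M(a²+b²) = (1/12)(5.39)[(0.177)² + (0.268)²] = 0.046333 kg m^2; centre at d = 0.258 m, so the parallel axis theorem gives I = 0.046333 + (5.39)(0.258)² = 0.40511 kg m^2.
Rectangular plate: I_cm = (1/12)M(a²+b²) = (1/12)(4.51)[(1.06)² + (0.318)²] = 0.46029 kg m^2; centre at d = 0.837 m, so the parallel axis theorem gives I = 0.46029 + (4.51)(0.837)² = 3.6199 kg m^2.
Total I = 0.2342 + 0.55877 + 0.40511 + 3.6199 = 4.8179 kg m^2.

4.82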